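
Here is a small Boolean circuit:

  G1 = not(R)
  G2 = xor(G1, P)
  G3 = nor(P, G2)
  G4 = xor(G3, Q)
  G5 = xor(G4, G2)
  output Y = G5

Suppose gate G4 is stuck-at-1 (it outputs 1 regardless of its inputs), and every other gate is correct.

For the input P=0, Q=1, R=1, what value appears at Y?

1

Propagate with G4 forced: G1=0, G2=0, G3=1, G4=1 [stuck-at-1], G5=1.
So Y = 1. (Without the fault it would be 0.)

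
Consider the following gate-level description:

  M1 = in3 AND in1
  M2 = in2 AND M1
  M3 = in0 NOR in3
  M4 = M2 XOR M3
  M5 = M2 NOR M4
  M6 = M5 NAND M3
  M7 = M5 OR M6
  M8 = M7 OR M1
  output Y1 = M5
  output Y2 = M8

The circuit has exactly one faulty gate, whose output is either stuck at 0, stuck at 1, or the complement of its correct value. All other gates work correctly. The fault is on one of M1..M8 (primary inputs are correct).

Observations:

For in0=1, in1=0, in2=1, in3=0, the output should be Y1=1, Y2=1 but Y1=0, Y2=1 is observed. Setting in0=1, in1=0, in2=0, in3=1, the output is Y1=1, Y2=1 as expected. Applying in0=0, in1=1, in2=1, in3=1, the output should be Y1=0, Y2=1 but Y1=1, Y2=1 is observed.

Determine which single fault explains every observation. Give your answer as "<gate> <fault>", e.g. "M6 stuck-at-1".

Fault-free values for test 1 (in0=1, in1=0, in2=1, in3=0): M1=0, M2=0, M3=0, M4=0, M5=1, M6=1, M7=1, M8=1, giving Y1=1, Y2=1. Observed Y1=0, Y2=1.
Test 1: faults giving observed Y1=0, Y2=1 are {M1 stuck-at-1, M1 inverted output, M2 stuck-at-1, M2 inverted output, M3 stuck-at-1, M3 inverted output, M4 stuck-at-1, M4 inverted output, M5 stuck-at-0, M5 inverted output}.
Test 2 (in0=1, in1=0, in2=0, in3=1): fault-free M1=0, M2=0, M3=0, M4=0, M5=1, M6=1, M7=1, M8=1 → Y1=1, Y2=1; observed Y1=1, Y2=1. Eliminates M2 stuck-at-1, M2 inverted output, M3 stuck-at-1, M3 inverted output, M4 stuck-at-1, M4 inverted output, M5 stuck-at-0, M5 inverted output.
Test 3 (in0=0, in1=1, in2=1, in3=1): fault-free M1=1, M2=1, M3=0, M4=1, M5=0, M6=1, M7=1, M8=1 → Y1=0, Y2=1; observed Y1=1, Y2=1. Eliminates M1 stuck-at-1.
Only M1 inverted output is consistent with every test.

M1 inverted output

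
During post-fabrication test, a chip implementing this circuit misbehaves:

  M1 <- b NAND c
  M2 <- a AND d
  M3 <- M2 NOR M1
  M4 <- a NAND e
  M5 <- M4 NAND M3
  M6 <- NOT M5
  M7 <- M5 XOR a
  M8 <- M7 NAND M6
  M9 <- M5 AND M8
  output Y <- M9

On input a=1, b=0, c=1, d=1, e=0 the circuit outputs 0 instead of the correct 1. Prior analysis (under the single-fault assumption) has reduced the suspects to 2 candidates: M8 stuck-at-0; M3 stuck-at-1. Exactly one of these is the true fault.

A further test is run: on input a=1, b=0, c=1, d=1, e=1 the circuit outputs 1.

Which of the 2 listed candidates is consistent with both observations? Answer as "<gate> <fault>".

Evaluate each candidate on input a=1, b=0, c=1, d=1, e=1:
  M8 stuck-at-0: M1=1, M2=1, M3=0, M4=0, M5=1, M6=0, M7=0, M8=0 [stuck-at-0], M9=0 → 0 — eliminated
  M3 stuck-at-1: M1=1, M2=1, M3=1 [stuck-at-1], M4=0, M5=1, M6=0, M7=0, M8=1, M9=1 → 1 — matches
Only M3 stuck-at-1 reproduces the observed 1.

M3 stuck-at-1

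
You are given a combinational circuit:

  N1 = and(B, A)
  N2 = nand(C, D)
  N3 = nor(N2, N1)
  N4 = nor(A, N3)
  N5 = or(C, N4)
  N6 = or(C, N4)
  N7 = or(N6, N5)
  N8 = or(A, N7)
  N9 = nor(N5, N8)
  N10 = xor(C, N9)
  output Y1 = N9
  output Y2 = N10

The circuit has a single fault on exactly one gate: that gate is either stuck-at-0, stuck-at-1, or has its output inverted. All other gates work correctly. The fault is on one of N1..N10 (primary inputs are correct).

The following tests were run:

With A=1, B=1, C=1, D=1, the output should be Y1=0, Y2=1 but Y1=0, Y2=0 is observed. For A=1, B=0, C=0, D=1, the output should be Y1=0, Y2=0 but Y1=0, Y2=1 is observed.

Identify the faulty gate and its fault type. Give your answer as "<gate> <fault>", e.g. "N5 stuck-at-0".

Fault-free values for test 1 (A=1, B=1, C=1, D=1): N1=1, N2=0, N3=0, N4=0, N5=1, N6=1, N7=1, N8=1, N9=0, N10=1, giving Y1=0, Y2=1. Observed Y1=0, Y2=0.
Test 1: faults giving observed Y1=0, Y2=0 are {N10 stuck-at-0, N10 inverted output}.
Test 2 (A=1, B=0, C=0, D=1): fault-free N1=0, N2=1, N3=0, N4=0, N5=0, N6=0, N7=0, N8=1, N9=0, N10=0 → Y1=0, Y2=0; observed Y1=0, Y2=1. Eliminates N10 stuck-at-0.
Only N10 inverted output is consistent with every test.

N10 inverted output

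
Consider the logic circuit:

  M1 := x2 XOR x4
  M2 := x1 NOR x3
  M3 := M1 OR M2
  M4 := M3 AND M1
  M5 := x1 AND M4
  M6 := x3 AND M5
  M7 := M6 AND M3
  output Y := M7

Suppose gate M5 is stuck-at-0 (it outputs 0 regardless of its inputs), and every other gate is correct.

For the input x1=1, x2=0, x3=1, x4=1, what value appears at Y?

Propagate with M5 forced: M1=1, M2=0, M3=1, M4=1, M5=0 [stuck-at-0], M6=0, M7=0.
So Y = 0. (Without the fault it would be 1.)

0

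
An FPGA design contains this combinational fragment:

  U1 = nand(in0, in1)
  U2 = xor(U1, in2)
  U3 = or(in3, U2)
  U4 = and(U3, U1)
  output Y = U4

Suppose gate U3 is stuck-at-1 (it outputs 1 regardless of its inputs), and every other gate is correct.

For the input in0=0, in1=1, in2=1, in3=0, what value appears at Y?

1

Propagate with U3 forced: U1=1, U2=0, U3=1 [stuck-at-1], U4=1.
So Y = 1. (Without the fault it would be 0.)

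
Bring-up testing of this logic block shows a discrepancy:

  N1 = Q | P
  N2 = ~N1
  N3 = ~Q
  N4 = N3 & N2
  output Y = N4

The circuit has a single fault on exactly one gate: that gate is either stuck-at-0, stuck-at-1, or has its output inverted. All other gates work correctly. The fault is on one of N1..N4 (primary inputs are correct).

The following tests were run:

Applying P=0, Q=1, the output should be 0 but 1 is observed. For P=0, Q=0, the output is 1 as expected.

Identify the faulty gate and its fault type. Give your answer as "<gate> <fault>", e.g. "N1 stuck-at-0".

N4 stuck-at-1

Fault-free values for test 1 (P=0, Q=1): N1=1, N2=0, N3=0, N4=0, giving Y=0. Observed 1.
Test 1: faults giving observed 1 are {N4 stuck-at-1, N4 inverted output}.
Test 2 (P=0, Q=0): fault-free N1=0, N2=1, N3=1, N4=1 → 1; observed 1. Eliminates N4 inverted output.
Only N4 stuck-at-1 is consistent with every test.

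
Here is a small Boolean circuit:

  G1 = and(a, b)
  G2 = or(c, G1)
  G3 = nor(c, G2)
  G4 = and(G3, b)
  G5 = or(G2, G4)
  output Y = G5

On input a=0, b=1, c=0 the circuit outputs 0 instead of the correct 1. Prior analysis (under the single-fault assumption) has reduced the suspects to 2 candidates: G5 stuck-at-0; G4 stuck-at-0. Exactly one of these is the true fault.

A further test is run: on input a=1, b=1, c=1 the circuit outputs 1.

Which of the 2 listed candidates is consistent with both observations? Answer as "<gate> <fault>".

G4 stuck-at-0

Evaluate each candidate on input a=1, b=1, c=1:
  G5 stuck-at-0: G1=1, G2=1, G3=0, G4=0, G5=0 [stuck-at-0] → 0 — eliminated
  G4 stuck-at-0: G1=1, G2=1, G3=0, G4=0 [stuck-at-0], G5=1 → 1 — matches
Only G4 stuck-at-0 reproduces the observed 1.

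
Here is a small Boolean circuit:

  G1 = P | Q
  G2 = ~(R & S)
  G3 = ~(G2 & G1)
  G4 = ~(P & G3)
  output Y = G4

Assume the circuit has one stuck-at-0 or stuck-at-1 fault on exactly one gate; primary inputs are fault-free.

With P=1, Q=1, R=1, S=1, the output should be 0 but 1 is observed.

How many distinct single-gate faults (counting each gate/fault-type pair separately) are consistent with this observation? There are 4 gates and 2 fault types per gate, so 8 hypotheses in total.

3

Fault-free: G1=1, G2=0, G3=1, G4=0 → 0. Observed 1.
  G1 stuck-at-0: output 0 ✗
  G1 stuck-at-1: output 0 ✗
  G2 stuck-at-0: output 0 ✗
  G2 stuck-at-1: output 1 ✓
  G3 stuck-at-0: output 1 ✓
  G3 stuck-at-1: output 0 ✗
  G4 stuck-at-0: output 0 ✗
  G4 stuck-at-1: output 1 ✓
Consistent faults: {G2 stuck-at-1, G3 stuck-at-0, G4 stuck-at-1} — 3 in all.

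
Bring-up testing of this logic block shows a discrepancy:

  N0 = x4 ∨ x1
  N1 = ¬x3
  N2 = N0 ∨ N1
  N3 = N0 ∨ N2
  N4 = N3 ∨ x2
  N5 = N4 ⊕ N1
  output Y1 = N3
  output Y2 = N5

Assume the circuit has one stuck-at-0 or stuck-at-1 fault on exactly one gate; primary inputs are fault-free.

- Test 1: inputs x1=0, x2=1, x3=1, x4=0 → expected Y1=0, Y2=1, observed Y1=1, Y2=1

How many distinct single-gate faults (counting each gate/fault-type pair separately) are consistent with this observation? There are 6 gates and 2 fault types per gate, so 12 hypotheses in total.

3

Fault-free: N0=0, N1=0, N2=0, N3=0, N4=1, N5=1 → Y1=0, Y2=1. Observed Y1=1, Y2=1.
  N0 stuck-at-0: output Y1=0, Y2=1 ✗
  N0 stuck-at-1: output Y1=1, Y2=1 ✓
  N1 stuck-at-0: output Y1=0, Y2=1 ✗
  N1 stuck-at-1: output Y1=1, Y2=0 ✗
  N2 stuck-at-0: output Y1=0, Y2=1 ✗
  N2 stuck-at-1: output Y1=1, Y2=1 ✓
  N3 stuck-at-0: output Y1=0, Y2=1 ✗
  N3 stuck-at-1: output Y1=1, Y2=1 ✓
  N4 stuck-at-0: output Y1=0, Y2=0 ✗
  N4 stuck-at-1: output Y1=0, Y2=1 ✗
  N5 stuck-at-0: output Y1=0, Y2=0 ✗
  N5 stuck-at-1: output Y1=0, Y2=1 ✗
Consistent faults: {N0 stuck-at-1, N2 stuck-at-1, N3 stuck-at-1} — 3 in all.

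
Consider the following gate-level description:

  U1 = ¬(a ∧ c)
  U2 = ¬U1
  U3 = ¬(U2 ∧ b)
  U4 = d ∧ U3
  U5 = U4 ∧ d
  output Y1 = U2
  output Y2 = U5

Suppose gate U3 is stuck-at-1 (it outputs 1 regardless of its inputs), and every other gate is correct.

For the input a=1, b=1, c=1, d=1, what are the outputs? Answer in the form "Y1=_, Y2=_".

Y1=1, Y2=1

Propagate with U3 forced: U1=0, U2=1, U3=1 [stuck-at-1], U4=1, U5=1.
So the outputs are Y1=1, Y2=1. (Without the fault they would be Y1=1, Y2=0.)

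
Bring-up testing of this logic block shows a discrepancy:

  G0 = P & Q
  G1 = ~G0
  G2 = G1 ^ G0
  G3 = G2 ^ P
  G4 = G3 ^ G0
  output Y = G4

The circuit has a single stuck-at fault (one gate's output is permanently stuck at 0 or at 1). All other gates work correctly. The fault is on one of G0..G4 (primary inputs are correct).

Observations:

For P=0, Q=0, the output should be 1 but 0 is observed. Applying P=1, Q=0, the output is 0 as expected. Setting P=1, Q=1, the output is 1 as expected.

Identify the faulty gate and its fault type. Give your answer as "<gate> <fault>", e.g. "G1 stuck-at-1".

Fault-free values for test 1 (P=0, Q=0): G0=0, G1=1, G2=1, G3=1, G4=1, giving Y=1. Observed 0.
Test 1: faults giving observed 0 are {G0 stuck-at-1, G1 stuck-at-0, G2 stuck-at-0, G3 stuck-at-0, G4 stuck-at-0}.
Test 2 (P=1, Q=0): fault-free G0=0, G1=1, G2=1, G3=0, G4=0 → 0; observed 0. Eliminates G0 stuck-at-1, G1 stuck-at-0, G2 stuck-at-0.
Test 3 (P=1, Q=1): fault-free G0=1, G1=0, G2=1, G3=0, G4=1 → 1; observed 1. Eliminates G4 stuck-at-0.
Only G3 stuck-at-0 is consistent with every test.

G3 stuck-at-0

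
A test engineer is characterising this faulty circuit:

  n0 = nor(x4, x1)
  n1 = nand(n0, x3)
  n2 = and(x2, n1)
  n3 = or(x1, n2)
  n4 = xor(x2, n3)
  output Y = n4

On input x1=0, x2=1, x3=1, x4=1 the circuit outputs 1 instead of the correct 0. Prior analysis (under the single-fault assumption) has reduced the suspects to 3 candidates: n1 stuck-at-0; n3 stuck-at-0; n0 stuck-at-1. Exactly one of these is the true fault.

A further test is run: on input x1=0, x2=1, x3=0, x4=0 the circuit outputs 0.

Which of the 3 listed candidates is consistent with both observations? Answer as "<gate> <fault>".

n0 stuck-at-1

Evaluate each candidate on input x1=0, x2=1, x3=0, x4=0:
  n1 stuck-at-0: n0=1, n1=0 [stuck-at-0], n2=0, n3=0, n4=1 → 1 — eliminated
  n3 stuck-at-0: n0=1, n1=1, n2=1, n3=0 [stuck-at-0], n4=1 → 1 — eliminated
  n0 stuck-at-1: n0=1 [stuck-at-1], n1=1, n2=1, n3=1, n4=0 → 0 — matches
Only n0 stuck-at-1 reproduces the observed 0.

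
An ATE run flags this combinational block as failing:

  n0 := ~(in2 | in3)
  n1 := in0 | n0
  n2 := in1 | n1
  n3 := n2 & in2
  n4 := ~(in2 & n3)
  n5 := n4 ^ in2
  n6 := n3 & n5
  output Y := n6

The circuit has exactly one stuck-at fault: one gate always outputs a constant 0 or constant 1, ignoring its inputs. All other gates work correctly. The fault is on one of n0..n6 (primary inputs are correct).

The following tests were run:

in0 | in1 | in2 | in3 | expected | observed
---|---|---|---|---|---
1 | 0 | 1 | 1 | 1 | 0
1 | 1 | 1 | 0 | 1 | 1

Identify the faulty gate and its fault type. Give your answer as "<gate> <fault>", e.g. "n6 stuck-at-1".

n1 stuck-at-0

Fault-free values for test 1 (in0=1, in1=0, in2=1, in3=1): n0=0, n1=1, n2=1, n3=1, n4=0, n5=1, n6=1, giving Y=1. Observed 0.
Test 1: faults giving observed 0 are {n1 stuck-at-0, n2 stuck-at-0, n3 stuck-at-0, n4 stuck-at-1, n5 stuck-at-0, n6 stuck-at-0}.
Test 2 (in0=1, in1=1, in2=1, in3=0): fault-free n0=0, n1=1, n2=1, n3=1, n4=0, n5=1, n6=1 → 1; observed 1. Eliminates n2 stuck-at-0, n3 stuck-at-0, n4 stuck-at-1, n5 stuck-at-0, n6 stuck-at-0.
Only n1 stuck-at-0 is consistent with every test.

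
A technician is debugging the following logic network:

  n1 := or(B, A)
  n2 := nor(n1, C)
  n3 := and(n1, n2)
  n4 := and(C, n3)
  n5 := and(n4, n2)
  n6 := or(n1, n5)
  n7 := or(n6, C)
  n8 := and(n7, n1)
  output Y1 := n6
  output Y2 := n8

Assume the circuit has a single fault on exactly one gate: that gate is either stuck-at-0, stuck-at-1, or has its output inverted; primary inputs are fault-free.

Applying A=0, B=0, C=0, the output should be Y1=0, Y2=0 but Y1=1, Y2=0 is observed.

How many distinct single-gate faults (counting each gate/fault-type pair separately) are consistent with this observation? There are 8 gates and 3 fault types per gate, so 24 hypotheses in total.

Fault-free: n1=0, n2=1, n3=0, n4=0, n5=0, n6=0, n7=0, n8=0 → Y1=0, Y2=0. Observed Y1=1, Y2=0.
  n1: none of the 3 fault types match ✗
  n2: none of the 3 fault types match ✗
  n3: none of the 3 fault types match ✗
  n4: stuck-at-1, inverted output ✓; others ✗
  n5: stuck-at-1, inverted output ✓; others ✗
  n6: stuck-at-1, inverted output ✓; others ✗
  n7: none of the 3 fault types match ✗
  n8: none of the 3 fault types match ✗
Consistent faults: {n4 stuck-at-1, n4 inverted output, n5 stuck-at-1, n5 inverted output, n6 stuck-at-1, n6 inverted output} — 6 in all.

6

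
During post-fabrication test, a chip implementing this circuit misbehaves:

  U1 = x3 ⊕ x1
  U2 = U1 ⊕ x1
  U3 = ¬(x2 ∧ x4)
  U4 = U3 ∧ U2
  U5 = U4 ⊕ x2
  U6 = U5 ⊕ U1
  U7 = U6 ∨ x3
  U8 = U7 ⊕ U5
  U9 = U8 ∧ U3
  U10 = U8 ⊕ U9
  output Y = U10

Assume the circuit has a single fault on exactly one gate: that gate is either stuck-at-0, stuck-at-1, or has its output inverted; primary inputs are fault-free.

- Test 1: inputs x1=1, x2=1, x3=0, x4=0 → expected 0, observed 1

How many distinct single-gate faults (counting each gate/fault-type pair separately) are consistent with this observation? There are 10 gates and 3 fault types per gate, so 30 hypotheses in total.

6

Fault-free: U1=1, U2=0, U3=1, U4=0, U5=1, U6=0, U7=0, U8=1, U9=1, U10=0 → 0. Observed 1.
  U1: none of the 3 fault types match ✗
  U2: none of the 3 fault types match ✗
  U3: stuck-at-0, inverted output ✓; others ✗
  U4: none of the 3 fault types match ✗
  U5: none of the 3 fault types match ✗
  U6: none of the 3 fault types match ✗
  U7: none of the 3 fault types match ✗
  U8: none of the 3 fault types match ✗
  U9: stuck-at-0, inverted output ✓; others ✗
  U10: stuck-at-1, inverted output ✓; others ✗
Consistent faults: {U3 stuck-at-0, U3 inverted output, U9 stuck-at-0, U9 inverted output, U10 stuck-at-1, U10 inverted output} — 6 in all.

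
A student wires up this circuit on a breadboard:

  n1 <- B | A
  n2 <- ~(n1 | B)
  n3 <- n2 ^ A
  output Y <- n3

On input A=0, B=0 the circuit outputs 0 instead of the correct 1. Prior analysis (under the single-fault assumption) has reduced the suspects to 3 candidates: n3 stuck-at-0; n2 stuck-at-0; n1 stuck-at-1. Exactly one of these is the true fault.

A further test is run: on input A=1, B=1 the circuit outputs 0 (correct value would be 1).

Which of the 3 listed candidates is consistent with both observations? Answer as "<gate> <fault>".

Evaluate each candidate on input A=1, B=1:
  n3 stuck-at-0: n1=1, n2=0, n3=0 [stuck-at-0] → 0 — matches
  n2 stuck-at-0: n1=1, n2=0 [stuck-at-0], n3=1 → 1 — eliminated
  n1 stuck-at-1: n1=1 [stuck-at-1], n2=0, n3=1 → 1 — eliminated
Only n3 stuck-at-0 reproduces the observed 0.

n3 stuck-at-0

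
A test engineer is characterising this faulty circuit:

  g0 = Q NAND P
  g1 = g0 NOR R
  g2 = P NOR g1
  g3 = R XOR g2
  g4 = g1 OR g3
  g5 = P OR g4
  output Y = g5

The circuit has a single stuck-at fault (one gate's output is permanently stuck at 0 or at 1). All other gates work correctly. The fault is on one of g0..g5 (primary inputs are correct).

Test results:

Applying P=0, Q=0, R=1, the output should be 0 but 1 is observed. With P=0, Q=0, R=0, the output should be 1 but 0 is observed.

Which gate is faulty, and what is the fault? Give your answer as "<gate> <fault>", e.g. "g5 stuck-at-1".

Fault-free values for test 1 (P=0, Q=0, R=1): g0=1, g1=0, g2=1, g3=0, g4=0, g5=0, giving Y=0. Observed 1.
Test 1: faults giving observed 1 are {g1 stuck-at-1, g2 stuck-at-0, g3 stuck-at-1, g4 stuck-at-1, g5 stuck-at-1}.
Test 2 (P=0, Q=0, R=0): fault-free g0=1, g1=0, g2=1, g3=1, g4=1, g5=1 → 1; observed 0. Eliminates g1 stuck-at-1, g3 stuck-at-1, g4 stuck-at-1, g5 stuck-at-1.
Only g2 stuck-at-0 is consistent with every test.

g2 stuck-at-0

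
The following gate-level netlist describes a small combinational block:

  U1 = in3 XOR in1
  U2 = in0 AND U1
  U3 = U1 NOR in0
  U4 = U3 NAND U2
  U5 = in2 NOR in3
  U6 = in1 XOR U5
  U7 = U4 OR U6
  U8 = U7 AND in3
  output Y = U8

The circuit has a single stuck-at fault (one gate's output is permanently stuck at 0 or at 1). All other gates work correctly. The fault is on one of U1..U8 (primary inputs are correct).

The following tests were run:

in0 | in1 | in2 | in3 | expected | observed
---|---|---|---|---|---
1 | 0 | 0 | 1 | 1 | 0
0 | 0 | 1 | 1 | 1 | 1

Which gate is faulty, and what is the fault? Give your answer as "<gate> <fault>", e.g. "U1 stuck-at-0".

U3 stuck-at-1

Fault-free values for test 1 (in0=1, in1=0, in2=0, in3=1): U1=1, U2=1, U3=0, U4=1, U5=0, U6=0, U7=1, U8=1, giving Y=1. Observed 0.
Test 1: faults giving observed 0 are {U3 stuck-at-1, U4 stuck-at-0, U7 stuck-at-0, U8 stuck-at-0}.
Test 2 (in0=0, in1=0, in2=1, in3=1): fault-free U1=1, U2=0, U3=0, U4=1, U5=0, U6=0, U7=1, U8=1 → 1; observed 1. Eliminates U4 stuck-at-0, U7 stuck-at-0, U8 stuck-at-0.
Only U3 stuck-at-1 is consistent with every test.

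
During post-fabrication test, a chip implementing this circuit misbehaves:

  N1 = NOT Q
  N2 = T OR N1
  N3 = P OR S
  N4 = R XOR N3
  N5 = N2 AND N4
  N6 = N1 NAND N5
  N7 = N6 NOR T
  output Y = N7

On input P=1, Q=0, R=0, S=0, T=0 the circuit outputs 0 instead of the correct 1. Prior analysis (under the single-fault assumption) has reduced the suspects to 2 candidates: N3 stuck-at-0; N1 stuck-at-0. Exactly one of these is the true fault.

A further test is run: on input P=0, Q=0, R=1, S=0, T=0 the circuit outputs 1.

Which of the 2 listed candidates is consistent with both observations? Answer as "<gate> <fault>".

N3 stuck-at-0

Evaluate each candidate on input P=0, Q=0, R=1, S=0, T=0:
  N3 stuck-at-0: N1=1, N2=1, N3=0 [stuck-at-0], N4=1, N5=1, N6=0, N7=1 → 1 — matches
  N1 stuck-at-0: N1=0 [stuck-at-0], N2=0, N3=0, N4=1, N5=0, N6=1, N7=0 → 0 — eliminated
Only N3 stuck-at-0 reproduces the observed 1.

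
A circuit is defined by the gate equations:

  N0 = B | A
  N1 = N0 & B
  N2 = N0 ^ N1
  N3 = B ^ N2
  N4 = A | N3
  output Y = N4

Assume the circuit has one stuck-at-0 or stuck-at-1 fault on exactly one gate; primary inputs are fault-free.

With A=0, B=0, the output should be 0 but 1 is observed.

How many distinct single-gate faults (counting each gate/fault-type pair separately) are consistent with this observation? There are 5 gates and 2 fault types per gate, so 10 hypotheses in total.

5

Fault-free: N0=0, N1=0, N2=0, N3=0, N4=0 → 0. Observed 1.
  N0 stuck-at-0: output 0 ✗
  N0 stuck-at-1: output 1 ✓
  N1 stuck-at-0: output 0 ✗
  N1 stuck-at-1: output 1 ✓
  N2 stuck-at-0: output 0 ✗
  N2 stuck-at-1: output 1 ✓
  N3 stuck-at-0: output 0 ✗
  N3 stuck-at-1: output 1 ✓
  N4 stuck-at-0: output 0 ✗
  N4 stuck-at-1: output 1 ✓
Consistent faults: {N0 stuck-at-1, N1 stuck-at-1, N2 stuck-at-1, N3 stuck-at-1, N4 stuck-at-1} — 5 in all.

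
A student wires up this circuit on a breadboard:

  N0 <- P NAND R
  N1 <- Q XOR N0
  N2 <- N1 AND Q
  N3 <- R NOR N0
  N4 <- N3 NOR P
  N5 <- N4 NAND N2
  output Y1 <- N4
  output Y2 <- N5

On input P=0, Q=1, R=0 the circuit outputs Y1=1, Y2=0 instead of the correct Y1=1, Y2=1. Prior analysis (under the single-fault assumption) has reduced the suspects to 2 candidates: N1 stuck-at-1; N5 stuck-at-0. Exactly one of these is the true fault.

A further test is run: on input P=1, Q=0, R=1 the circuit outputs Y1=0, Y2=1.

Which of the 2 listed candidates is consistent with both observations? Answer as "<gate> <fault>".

Evaluate each candidate on input P=1, Q=0, R=1:
  N1 stuck-at-1: N0=0, N1=1 [stuck-at-1], N2=0, N3=0, N4=0, N5=1 → Y1=0, Y2=1 — matches
  N5 stuck-at-0: N0=0, N1=0, N2=0, N3=0, N4=0, N5=0 [stuck-at-0] → Y1=0, Y2=0 — eliminated
Only N1 stuck-at-1 reproduces the observed Y1=0, Y2=1.

N1 stuck-at-1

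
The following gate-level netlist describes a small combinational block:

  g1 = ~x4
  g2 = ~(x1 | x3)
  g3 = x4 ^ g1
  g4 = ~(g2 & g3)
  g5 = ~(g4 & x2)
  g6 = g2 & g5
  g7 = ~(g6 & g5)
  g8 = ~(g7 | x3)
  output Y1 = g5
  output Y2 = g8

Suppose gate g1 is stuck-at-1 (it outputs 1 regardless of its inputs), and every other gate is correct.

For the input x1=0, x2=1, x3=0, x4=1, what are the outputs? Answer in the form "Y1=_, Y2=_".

Y1=0, Y2=0

Propagate with g1 forced: g1=1 [stuck-at-1], g2=1, g3=0, g4=1, g5=0, g6=0, g7=1, g8=0.
So the outputs are Y1=0, Y2=0. (Without the fault they would be Y1=1, Y2=1.)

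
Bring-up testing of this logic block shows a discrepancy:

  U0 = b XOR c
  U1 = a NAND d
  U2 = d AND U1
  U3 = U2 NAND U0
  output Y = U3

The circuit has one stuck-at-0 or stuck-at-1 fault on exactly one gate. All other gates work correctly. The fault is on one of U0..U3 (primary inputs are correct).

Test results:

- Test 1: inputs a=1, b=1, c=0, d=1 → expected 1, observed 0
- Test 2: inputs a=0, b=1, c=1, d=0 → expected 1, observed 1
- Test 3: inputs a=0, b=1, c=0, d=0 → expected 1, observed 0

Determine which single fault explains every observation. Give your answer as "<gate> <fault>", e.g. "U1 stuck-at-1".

Fault-free values for test 1 (a=1, b=1, c=0, d=1): U0=1, U1=0, U2=0, U3=1, giving Y=1. Observed 0.
Test 1: faults giving observed 0 are {U1 stuck-at-1, U2 stuck-at-1, U3 stuck-at-0}.
Test 2 (a=0, b=1, c=1, d=0): fault-free U0=0, U1=1, U2=0, U3=1 → 1; observed 1. Eliminates U3 stuck-at-0.
Test 3 (a=0, b=1, c=0, d=0): fault-free U0=1, U1=1, U2=0, U3=1 → 1; observed 0. Eliminates U1 stuck-at-1.
Only U2 stuck-at-1 is consistent with every test.

U2 stuck-at-1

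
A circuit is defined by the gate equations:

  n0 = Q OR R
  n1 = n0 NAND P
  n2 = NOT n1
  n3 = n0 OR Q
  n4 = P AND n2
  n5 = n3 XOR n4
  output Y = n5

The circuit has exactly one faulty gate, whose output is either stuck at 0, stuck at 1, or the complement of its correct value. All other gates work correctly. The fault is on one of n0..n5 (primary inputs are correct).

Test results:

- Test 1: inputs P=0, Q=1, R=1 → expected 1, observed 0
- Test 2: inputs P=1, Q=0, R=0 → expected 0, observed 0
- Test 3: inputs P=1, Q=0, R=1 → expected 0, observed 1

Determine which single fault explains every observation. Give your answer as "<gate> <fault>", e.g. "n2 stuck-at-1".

n3 stuck-at-0

Fault-free values for test 1 (P=0, Q=1, R=1): n0=1, n1=1, n2=0, n3=1, n4=0, n5=1, giving Y=1. Observed 0.
Test 1: faults giving observed 0 are {n3 stuck-at-0, n3 inverted output, n4 stuck-at-1, n4 inverted output, n5 stuck-at-0, n5 inverted output}.
Test 2 (P=1, Q=0, R=0): fault-free n0=0, n1=1, n2=0, n3=0, n4=0, n5=0 → 0; observed 0. Eliminates n3 inverted output, n4 stuck-at-1, n4 inverted output, n5 inverted output.
Test 3 (P=1, Q=0, R=1): fault-free n0=1, n1=0, n2=1, n3=1, n4=1, n5=0 → 0; observed 1. Eliminates n5 stuck-at-0.
Only n3 stuck-at-0 is consistent with every test.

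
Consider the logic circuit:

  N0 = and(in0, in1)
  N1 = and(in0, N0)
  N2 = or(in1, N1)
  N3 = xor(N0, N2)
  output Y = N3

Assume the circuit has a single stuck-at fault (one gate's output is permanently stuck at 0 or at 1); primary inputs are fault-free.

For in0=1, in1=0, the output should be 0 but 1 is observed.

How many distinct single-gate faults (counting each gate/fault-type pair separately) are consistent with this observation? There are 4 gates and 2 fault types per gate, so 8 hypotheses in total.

Fault-free: N0=0, N1=0, N2=0, N3=0 → 0. Observed 1.
  N0 stuck-at-0: output 0 ✗
  N0 stuck-at-1: output 0 ✗
  N1 stuck-at-0: output 0 ✗
  N1 stuck-at-1: output 1 ✓
  N2 stuck-at-0: output 0 ✗
  N2 stuck-at-1: output 1 ✓
  N3 stuck-at-0: output 0 ✗
  N3 stuck-at-1: output 1 ✓
Consistent faults: {N1 stuck-at-1, N2 stuck-at-1, N3 stuck-at-1} — 3 in all.

3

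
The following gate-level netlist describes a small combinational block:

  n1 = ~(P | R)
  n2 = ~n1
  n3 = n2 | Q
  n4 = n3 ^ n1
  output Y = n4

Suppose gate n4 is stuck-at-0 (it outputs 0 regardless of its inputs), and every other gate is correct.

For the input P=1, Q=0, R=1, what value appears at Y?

0

Propagate with n4 forced: n1=0, n2=1, n3=1, n4=0 [stuck-at-0].
So Y = 0. (Without the fault it would be 1.)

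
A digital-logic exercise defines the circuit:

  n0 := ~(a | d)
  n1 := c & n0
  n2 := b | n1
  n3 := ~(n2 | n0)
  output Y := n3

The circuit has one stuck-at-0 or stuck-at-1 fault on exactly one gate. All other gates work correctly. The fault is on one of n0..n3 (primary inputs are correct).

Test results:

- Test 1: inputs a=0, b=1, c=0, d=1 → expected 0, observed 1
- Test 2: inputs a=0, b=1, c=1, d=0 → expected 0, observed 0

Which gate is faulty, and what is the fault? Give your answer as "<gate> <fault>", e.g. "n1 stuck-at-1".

Fault-free values for test 1 (a=0, b=1, c=0, d=1): n0=0, n1=0, n2=1, n3=0, giving Y=0. Observed 1.
Test 1: faults giving observed 1 are {n2 stuck-at-0, n3 stuck-at-1}.
Test 2 (a=0, b=1, c=1, d=0): fault-free n0=1, n1=1, n2=1, n3=0 → 0; observed 0. Eliminates n3 stuck-at-1.
Only n2 stuck-at-0 is consistent with every test.

n2 stuck-at-0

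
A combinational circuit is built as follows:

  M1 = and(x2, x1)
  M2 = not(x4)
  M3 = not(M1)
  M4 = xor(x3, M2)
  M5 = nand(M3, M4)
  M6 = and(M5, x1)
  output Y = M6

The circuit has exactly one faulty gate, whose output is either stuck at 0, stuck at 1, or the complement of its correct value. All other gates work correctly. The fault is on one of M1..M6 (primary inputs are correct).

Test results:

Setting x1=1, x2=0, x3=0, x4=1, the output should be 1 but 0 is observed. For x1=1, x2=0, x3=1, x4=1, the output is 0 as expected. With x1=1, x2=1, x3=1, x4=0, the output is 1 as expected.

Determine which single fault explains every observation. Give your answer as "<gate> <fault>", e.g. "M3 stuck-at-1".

Fault-free values for test 1 (x1=1, x2=0, x3=0, x4=1): M1=0, M2=0, M3=1, M4=0, M5=1, M6=1, giving Y=1. Observed 0.
Test 1: faults giving observed 0 are {M2 stuck-at-1, M2 inverted output, M4 stuck-at-1, M4 inverted output, M5 stuck-at-0, M5 inverted output, M6 stuck-at-0, M6 inverted output}.
Test 2 (x1=1, x2=0, x3=1, x4=1): fault-free M1=0, M2=0, M3=1, M4=1, M5=0, M6=0 → 0; observed 0. Eliminates M2 stuck-at-1, M2 inverted output, M4 inverted output, M5 inverted output, M6 inverted output.
Test 3 (x1=1, x2=1, x3=1, x4=0): fault-free M1=1, M2=1, M3=0, M4=0, M5=1, M6=1 → 1; observed 1. Eliminates M5 stuck-at-0, M6 stuck-at-0.
Only M4 stuck-at-1 is consistent with every test.

M4 stuck-at-1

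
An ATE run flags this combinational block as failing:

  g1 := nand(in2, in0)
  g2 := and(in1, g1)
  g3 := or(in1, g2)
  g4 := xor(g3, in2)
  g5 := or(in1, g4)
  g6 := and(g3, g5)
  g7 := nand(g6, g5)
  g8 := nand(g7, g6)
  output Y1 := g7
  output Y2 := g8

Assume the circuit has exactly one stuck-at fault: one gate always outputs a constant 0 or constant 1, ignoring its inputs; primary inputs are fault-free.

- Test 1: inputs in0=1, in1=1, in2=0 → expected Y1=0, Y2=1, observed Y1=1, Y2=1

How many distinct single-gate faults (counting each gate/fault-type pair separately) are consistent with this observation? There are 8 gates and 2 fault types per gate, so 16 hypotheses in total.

3

Fault-free: g1=1, g2=1, g3=1, g4=1, g5=1, g6=1, g7=0, g8=1 → Y1=0, Y2=1. Observed Y1=1, Y2=1.
  g1: none of the 2 fault types match ✗
  g2: none of the 2 fault types match ✗
  g3: stuck-at-0 ✓; others ✗
  g4: none of the 2 fault types match ✗
  g5: stuck-at-0 ✓; others ✗
  g6: stuck-at-0 ✓; others ✗
  g7: none of the 2 fault types match ✗
  g8: none of the 2 fault types match ✗
Consistent faults: {g3 stuck-at-0, g5 stuck-at-0, g6 stuck-at-0} — 3 in all.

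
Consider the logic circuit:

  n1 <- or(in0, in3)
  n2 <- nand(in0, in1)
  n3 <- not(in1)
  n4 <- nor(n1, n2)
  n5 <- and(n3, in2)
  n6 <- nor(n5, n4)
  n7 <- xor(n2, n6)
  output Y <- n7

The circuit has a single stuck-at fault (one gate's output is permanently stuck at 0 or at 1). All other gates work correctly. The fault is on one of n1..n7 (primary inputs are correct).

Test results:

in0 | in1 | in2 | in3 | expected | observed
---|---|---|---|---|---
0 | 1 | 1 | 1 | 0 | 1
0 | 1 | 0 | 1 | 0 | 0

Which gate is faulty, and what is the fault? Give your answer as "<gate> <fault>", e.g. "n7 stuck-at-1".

n3 stuck-at-1

Fault-free values for test 1 (in0=0, in1=1, in2=1, in3=1): n1=1, n2=1, n3=0, n4=0, n5=0, n6=1, n7=0, giving Y=0. Observed 1.
Test 1: faults giving observed 1 are {n2 stuck-at-0, n3 stuck-at-1, n4 stuck-at-1, n5 stuck-at-1, n6 stuck-at-0, n7 stuck-at-1}.
Test 2 (in0=0, in1=1, in2=0, in3=1): fault-free n1=1, n2=1, n3=0, n4=0, n5=0, n6=1, n7=0 → 0; observed 0. Eliminates n2 stuck-at-0, n4 stuck-at-1, n5 stuck-at-1, n6 stuck-at-0, n7 stuck-at-1.
Only n3 stuck-at-1 is consistent with every test.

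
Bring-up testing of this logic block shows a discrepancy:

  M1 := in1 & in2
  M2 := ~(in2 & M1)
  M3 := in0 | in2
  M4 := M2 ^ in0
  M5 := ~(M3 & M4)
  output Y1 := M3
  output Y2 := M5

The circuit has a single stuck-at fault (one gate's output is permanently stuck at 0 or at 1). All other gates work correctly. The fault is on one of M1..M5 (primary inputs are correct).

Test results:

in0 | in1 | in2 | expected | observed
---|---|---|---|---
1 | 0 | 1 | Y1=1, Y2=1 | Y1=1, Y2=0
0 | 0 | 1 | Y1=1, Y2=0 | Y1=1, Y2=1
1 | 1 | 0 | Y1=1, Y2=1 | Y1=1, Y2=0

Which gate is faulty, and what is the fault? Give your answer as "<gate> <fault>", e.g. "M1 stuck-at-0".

Fault-free values for test 1 (in0=1, in1=0, in2=1): M1=0, M2=1, M3=1, M4=0, M5=1, giving Y1=1, Y2=1. Observed Y1=1, Y2=0.
Test 1: faults giving observed Y1=1, Y2=0 are {M1 stuck-at-1, M2 stuck-at-0, M4 stuck-at-1, M5 stuck-at-0}.
Test 2 (in0=0, in1=0, in2=1): fault-free M1=0, M2=1, M3=1, M4=1, M5=0 → Y1=1, Y2=0; observed Y1=1, Y2=1. Eliminates M4 stuck-at-1, M5 stuck-at-0.
Test 3 (in0=1, in1=1, in2=0): fault-free M1=0, M2=1, M3=1, M4=0, M5=1 → Y1=1, Y2=1; observed Y1=1, Y2=0. Eliminates M1 stuck-at-1.
Only M2 stuck-at-0 is consistent with every test.

M2 stuck-at-0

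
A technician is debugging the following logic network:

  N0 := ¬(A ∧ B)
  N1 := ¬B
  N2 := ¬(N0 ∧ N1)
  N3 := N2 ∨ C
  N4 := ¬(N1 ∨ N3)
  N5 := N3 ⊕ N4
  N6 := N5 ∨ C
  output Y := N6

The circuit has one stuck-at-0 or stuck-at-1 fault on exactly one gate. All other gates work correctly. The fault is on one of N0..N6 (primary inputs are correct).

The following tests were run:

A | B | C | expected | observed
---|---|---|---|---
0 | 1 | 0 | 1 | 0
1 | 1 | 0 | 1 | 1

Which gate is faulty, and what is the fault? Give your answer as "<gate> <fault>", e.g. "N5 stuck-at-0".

Fault-free values for test 1 (A=0, B=1, C=0): N0=1, N1=0, N2=1, N3=1, N4=0, N5=1, N6=1, giving Y=1. Observed 0.
Test 1: faults giving observed 0 are {N1 stuck-at-1, N4 stuck-at-1, N5 stuck-at-0, N6 stuck-at-0}.
Test 2 (A=1, B=1, C=0): fault-free N0=0, N1=0, N2=1, N3=1, N4=0, N5=1, N6=1 → 1; observed 1. Eliminates N4 stuck-at-1, N5 stuck-at-0, N6 stuck-at-0.
Only N1 stuck-at-1 is consistent with every test.

N1 stuck-at-1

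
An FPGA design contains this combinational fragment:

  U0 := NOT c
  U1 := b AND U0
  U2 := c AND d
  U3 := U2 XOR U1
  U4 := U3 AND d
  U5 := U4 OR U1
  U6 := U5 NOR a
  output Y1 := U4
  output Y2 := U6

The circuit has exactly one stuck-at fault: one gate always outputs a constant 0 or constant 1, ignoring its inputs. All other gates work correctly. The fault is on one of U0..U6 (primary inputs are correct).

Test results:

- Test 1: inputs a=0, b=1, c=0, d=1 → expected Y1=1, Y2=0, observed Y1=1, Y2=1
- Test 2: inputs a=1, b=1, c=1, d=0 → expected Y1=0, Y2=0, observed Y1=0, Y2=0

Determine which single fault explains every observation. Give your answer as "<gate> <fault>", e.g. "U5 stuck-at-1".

U5 stuck-at-0

Fault-free values for test 1 (a=0, b=1, c=0, d=1): U0=1, U1=1, U2=0, U3=1, U4=1, U5=1, U6=0, giving Y1=1, Y2=0. Observed Y1=1, Y2=1.
Test 1: faults giving observed Y1=1, Y2=1 are {U5 stuck-at-0, U6 stuck-at-1}.
Test 2 (a=1, b=1, c=1, d=0): fault-free U0=0, U1=0, U2=0, U3=0, U4=0, U5=0, U6=0 → Y1=0, Y2=0; observed Y1=0, Y2=0. Eliminates U6 stuck-at-1.
Only U5 stuck-at-0 is consistent with every test.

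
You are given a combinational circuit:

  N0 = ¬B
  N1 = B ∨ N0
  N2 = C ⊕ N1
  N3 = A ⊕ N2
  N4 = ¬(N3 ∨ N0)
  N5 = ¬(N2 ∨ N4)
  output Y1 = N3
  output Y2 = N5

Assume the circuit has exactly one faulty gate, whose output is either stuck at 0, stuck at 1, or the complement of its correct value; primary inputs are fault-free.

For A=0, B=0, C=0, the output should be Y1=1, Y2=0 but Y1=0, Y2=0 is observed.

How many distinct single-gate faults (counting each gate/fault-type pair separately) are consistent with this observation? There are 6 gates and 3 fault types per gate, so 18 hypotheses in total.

Fault-free: N0=1, N1=1, N2=1, N3=1, N4=0, N5=0 → Y1=1, Y2=0. Observed Y1=0, Y2=0.
  N0: stuck-at-0, inverted output ✓; others ✗
  N1: none of the 3 fault types match ✗
  N2: none of the 3 fault types match ✗
  N3: stuck-at-0, inverted output ✓; others ✗
  N4: none of the 3 fault types match ✗
  N5: none of the 3 fault types match ✗
Consistent faults: {N0 stuck-at-0, N0 inverted output, N3 stuck-at-0, N3 inverted output} — 4 in all.

4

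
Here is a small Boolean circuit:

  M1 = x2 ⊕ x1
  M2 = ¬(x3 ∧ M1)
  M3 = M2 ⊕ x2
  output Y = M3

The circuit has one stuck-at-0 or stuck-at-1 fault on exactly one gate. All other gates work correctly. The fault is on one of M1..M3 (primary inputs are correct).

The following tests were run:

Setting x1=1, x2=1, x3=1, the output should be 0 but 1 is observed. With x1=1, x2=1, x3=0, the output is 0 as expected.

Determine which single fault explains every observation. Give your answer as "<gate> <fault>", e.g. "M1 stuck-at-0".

M1 stuck-at-1

Fault-free values for test 1 (x1=1, x2=1, x3=1): M1=0, M2=1, M3=0, giving Y=0. Observed 1.
Test 1: faults giving observed 1 are {M1 stuck-at-1, M2 stuck-at-0, M3 stuck-at-1}.
Test 2 (x1=1, x2=1, x3=0): fault-free M1=0, M2=1, M3=0 → 0; observed 0. Eliminates M2 stuck-at-0, M3 stuck-at-1.
Only M1 stuck-at-1 is consistent with every test.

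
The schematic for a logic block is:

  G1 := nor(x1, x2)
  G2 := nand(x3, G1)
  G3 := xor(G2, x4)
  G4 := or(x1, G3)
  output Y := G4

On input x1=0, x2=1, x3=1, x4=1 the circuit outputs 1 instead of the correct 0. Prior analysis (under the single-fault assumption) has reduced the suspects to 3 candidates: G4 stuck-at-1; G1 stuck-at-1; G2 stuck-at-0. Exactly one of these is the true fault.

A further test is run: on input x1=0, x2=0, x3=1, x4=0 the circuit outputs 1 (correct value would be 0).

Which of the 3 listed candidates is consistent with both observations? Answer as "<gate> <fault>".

Evaluate each candidate on input x1=0, x2=0, x3=1, x4=0:
  G4 stuck-at-1: G1=1, G2=0, G3=0, G4=1 [stuck-at-1] → 1 — matches
  G1 stuck-at-1: G1=1 [stuck-at-1], G2=0, G3=0, G4=0 → 0 — eliminated
  G2 stuck-at-0: G1=1, G2=0 [stuck-at-0], G3=0, G4=0 → 0 — eliminated
Only G4 stuck-at-1 reproduces the observed 1.

G4 stuck-at-1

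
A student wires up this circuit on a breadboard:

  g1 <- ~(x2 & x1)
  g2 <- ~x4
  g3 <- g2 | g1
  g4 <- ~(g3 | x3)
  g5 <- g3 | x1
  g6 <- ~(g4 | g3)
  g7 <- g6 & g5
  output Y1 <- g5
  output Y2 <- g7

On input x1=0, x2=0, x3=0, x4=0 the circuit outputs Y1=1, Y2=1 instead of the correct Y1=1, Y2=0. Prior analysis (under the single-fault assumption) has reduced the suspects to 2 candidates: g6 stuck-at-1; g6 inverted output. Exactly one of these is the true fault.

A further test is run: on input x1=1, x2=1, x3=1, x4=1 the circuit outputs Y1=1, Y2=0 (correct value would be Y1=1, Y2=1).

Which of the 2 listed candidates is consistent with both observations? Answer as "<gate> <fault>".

Evaluate each candidate on input x1=1, x2=1, x3=1, x4=1:
  g6 stuck-at-1: g1=0, g2=0, g3=0, g4=0, g5=1, g6=1 [stuck-at-1], g7=1 → Y1=1, Y2=1 — eliminated
  g6 inverted output: g1=0, g2=0, g3=0, g4=0, g5=1, g6=0 [inverted output], g7=0 → Y1=1, Y2=0 — matches
Only g6 inverted output reproduces the observed Y1=1, Y2=0.

g6 inverted output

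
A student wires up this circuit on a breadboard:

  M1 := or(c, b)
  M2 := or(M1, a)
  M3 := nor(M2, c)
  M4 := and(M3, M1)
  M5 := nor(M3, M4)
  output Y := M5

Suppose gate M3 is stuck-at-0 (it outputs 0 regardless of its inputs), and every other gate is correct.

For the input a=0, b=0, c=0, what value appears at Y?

Propagate with M3 forced: M1=0, M2=0, M3=0 [stuck-at-0], M4=0, M5=1.
So Y = 1. (Without the fault it would be 0.)

1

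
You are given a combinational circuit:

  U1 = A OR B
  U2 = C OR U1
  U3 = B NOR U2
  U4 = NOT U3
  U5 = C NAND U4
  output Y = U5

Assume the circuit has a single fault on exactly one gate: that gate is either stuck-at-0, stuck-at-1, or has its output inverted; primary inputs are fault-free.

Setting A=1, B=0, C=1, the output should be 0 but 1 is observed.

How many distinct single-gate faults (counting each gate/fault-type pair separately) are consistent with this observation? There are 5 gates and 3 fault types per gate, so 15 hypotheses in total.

Fault-free: U1=1, U2=1, U3=0, U4=1, U5=0 → 0. Observed 1.
  U1: none of the 3 fault types match ✗
  U2: stuck-at-0, inverted output ✓; others ✗
  U3: stuck-at-1, inverted output ✓; others ✗
  U4: stuck-at-0, inverted output ✓; others ✗
  U5: stuck-at-1, inverted output ✓; others ✗
Consistent faults: {U2 stuck-at-0, U2 inverted output, U3 stuck-at-1, U3 inverted output, U4 stuck-at-0, U4 inverted output, U5 stuck-at-1, U5 inverted output} — 8 in all.

8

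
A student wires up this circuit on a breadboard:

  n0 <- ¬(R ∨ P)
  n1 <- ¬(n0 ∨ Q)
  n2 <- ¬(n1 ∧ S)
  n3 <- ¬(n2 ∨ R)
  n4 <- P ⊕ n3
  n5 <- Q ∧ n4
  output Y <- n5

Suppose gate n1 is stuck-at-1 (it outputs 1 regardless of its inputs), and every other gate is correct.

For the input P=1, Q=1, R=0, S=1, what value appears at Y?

Propagate with n1 forced: n0=0, n1=1 [stuck-at-1], n2=0, n3=1, n4=0, n5=0.
So Y = 0. (Without the fault it would be 1.)

0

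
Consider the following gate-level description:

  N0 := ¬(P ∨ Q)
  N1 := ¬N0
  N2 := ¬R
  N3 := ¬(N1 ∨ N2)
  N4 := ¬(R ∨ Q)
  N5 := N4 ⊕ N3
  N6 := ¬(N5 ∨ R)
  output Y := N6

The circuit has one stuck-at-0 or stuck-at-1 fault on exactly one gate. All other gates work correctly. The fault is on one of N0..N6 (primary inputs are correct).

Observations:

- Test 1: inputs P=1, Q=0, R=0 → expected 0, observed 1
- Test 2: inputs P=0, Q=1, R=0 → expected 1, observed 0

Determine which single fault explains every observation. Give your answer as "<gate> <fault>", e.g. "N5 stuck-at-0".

N3 stuck-at-1

Fault-free values for test 1 (P=1, Q=0, R=0): N0=0, N1=1, N2=1, N3=0, N4=1, N5=1, N6=0, giving Y=0. Observed 1.
Test 1: faults giving observed 1 are {N3 stuck-at-1, N4 stuck-at-0, N5 stuck-at-0, N6 stuck-at-1}.
Test 2 (P=0, Q=1, R=0): fault-free N0=0, N1=1, N2=1, N3=0, N4=0, N5=0, N6=1 → 1; observed 0. Eliminates N4 stuck-at-0, N5 stuck-at-0, N6 stuck-at-1.
Only N3 stuck-at-1 is consistent with every test.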